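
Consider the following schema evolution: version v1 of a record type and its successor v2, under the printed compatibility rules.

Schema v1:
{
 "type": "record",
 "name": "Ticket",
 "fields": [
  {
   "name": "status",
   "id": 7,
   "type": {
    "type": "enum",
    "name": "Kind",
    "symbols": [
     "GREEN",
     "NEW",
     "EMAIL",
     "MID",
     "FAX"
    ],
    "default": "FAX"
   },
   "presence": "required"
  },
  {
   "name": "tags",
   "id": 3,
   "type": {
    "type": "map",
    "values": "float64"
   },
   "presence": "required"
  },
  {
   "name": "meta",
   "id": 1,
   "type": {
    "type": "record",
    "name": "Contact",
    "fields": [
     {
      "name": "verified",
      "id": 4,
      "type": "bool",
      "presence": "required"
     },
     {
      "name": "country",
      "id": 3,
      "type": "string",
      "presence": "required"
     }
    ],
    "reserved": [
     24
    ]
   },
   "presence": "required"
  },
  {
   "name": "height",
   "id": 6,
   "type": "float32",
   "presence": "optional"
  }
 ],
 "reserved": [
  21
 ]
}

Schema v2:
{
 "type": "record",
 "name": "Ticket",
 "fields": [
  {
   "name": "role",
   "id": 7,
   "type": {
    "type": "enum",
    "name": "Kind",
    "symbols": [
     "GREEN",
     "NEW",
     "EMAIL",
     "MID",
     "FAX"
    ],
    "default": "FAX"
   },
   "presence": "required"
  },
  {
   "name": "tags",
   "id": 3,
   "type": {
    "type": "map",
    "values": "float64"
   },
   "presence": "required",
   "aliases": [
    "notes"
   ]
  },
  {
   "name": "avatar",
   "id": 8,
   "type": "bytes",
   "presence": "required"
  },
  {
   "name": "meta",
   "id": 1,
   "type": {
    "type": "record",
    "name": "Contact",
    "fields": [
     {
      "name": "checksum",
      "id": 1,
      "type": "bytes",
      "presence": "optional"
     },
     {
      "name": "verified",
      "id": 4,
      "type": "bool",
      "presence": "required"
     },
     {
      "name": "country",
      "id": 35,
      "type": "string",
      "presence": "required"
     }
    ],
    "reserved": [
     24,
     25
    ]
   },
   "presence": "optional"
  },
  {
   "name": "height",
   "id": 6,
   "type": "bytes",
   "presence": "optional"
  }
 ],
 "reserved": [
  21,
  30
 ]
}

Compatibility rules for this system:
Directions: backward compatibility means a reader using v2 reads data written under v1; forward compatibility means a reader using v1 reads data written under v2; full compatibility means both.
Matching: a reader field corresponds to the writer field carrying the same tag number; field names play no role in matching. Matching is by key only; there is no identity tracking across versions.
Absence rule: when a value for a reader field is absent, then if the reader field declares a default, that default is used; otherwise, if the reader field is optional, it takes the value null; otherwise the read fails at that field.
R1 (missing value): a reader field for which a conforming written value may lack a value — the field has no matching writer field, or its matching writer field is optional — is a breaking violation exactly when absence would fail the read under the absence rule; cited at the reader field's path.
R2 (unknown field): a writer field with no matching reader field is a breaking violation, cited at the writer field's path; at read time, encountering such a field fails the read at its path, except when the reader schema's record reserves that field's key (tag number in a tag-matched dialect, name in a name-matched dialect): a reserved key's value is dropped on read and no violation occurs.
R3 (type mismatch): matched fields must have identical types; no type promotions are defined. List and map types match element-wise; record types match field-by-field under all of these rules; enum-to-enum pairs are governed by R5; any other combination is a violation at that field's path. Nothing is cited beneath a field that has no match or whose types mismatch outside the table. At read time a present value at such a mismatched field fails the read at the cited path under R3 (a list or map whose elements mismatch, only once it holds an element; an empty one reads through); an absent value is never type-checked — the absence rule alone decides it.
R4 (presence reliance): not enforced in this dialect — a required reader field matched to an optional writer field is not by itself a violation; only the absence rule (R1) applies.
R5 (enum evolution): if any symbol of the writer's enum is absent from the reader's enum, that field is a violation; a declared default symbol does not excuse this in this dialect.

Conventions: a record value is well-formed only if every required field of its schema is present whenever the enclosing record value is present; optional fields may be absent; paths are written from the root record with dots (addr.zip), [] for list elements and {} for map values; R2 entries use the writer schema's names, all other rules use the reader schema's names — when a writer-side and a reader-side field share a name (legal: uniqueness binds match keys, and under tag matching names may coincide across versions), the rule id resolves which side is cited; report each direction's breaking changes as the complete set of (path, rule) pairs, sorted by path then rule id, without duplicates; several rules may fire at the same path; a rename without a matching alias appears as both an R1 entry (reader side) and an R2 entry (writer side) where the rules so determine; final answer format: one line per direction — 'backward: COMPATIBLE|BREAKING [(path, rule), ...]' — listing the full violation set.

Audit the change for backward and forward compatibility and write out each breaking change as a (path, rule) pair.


backward: BREAKING [(avatar, R1), (height, R3), (meta.country, R1), (meta.country, R2)]; forward: BREAKING [(avatar, R2), (height, R3), (meta, R1), (meta.checksum, R2), (meta.country, R1), (meta.country, R2)]

the writer's type comes first in each Ticket pair
backward analysis of Ticket with v2 as reader and v1 as writer:
  role <- status (Kind -> Kind, writer required)
  tags <- tags (map<string, float64> -> map<string, float64>, writer required)
  avatar: no writer match
  meta <- meta (Contact -> Contact, writer required)
  height <- height (float32 -> bytes, writer optional)
  meta.checksum: no writer match
  meta.verified <- meta.verified (bool -> bool, writer required)
  meta.country: no writer match
  writer meta.country: unknown to reader
  R1 fires at avatar
  R3 fires at height
  R1 fires at meta.country
  R2 fires at meta.country
  => backward: BREAKING (4)
forward analysis of Ticket with v1 as reader and v2 as writer:
  status <- role (Kind -> Kind, writer required)
  tags <- tags (map<string, float64> -> map<string, float64>, writer required)
  meta <- meta (Contact -> Contact, writer optional)
  height <- height (bytes -> float32, writer optional)
  writer avatar: unknown to reader
  meta.verified <- meta.verified (bool -> bool, writer required)
  meta.country: no writer match
  writer meta.checksum: unknown to reader
  writer meta.country: unknown to reader
  R2 fires at avatar
  R3 fires at height
  R1 fires at meta
  R2 fires at meta.checksum
  R1 fires at meta.country
  R2 fires at meta.country
  => forward: BREAKING (6)


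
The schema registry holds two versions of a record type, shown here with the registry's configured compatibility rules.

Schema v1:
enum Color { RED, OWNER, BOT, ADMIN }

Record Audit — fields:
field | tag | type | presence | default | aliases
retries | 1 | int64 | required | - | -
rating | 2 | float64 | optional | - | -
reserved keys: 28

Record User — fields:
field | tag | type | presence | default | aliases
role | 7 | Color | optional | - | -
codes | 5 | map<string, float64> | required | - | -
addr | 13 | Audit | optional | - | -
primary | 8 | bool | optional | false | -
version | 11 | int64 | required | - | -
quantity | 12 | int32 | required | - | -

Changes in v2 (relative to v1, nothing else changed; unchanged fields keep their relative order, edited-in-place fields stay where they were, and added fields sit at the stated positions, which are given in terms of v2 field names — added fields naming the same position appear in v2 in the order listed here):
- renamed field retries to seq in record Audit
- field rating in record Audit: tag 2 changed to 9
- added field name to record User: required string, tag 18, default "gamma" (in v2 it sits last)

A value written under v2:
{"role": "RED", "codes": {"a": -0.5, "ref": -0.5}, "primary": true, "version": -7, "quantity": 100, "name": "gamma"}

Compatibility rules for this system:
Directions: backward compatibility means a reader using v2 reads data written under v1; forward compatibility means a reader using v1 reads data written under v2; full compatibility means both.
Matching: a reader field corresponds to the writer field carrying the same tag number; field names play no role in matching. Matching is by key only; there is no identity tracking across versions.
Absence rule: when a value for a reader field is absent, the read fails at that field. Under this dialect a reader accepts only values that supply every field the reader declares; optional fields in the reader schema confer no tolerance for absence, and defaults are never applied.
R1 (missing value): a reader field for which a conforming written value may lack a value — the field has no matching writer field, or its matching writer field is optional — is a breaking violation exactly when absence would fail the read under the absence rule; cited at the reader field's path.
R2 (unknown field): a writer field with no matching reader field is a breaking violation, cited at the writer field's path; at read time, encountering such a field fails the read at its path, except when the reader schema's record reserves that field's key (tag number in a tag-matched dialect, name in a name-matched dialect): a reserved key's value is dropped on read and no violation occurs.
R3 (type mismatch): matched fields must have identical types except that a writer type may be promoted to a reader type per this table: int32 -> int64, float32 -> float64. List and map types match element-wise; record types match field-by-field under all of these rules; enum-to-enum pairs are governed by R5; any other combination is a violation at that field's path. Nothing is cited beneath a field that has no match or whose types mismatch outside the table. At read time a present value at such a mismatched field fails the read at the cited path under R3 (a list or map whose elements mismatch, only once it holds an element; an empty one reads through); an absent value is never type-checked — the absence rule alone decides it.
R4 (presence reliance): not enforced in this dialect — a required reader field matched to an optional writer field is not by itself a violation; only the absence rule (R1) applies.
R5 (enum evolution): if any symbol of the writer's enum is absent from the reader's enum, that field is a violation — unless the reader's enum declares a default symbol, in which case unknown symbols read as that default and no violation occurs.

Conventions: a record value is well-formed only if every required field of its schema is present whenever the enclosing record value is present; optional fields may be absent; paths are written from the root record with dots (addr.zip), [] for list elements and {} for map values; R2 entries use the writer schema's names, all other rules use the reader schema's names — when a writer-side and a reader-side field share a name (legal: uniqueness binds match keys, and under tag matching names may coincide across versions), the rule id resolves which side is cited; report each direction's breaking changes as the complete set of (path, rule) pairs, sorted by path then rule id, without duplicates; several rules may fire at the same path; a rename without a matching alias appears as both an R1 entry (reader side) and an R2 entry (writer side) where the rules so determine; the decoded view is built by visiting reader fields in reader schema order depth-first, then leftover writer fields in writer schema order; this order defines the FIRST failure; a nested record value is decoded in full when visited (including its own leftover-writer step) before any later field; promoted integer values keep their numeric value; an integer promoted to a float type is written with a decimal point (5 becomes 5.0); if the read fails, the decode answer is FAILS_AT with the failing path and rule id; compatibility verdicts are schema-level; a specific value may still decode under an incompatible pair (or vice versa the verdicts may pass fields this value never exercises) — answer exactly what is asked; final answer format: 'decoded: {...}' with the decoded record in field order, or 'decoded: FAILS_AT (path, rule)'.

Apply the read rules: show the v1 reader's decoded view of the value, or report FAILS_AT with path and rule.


arrows below run writer -> reader for User
decode (reader v1):
  role := "RED"
  codes := {"a": -0.5, "ref": -0.5}
  read fails at addr under R1 (no fill)
  => FAILS_AT (addr, R1)
remaining User differences; none change what is asked:
  renamed field retries to seq in record Audit -> fires no rule on User under this dialect and leaves the result unchanged
  field rating in record Audit: tag 2 changed to 9 -> affects the rule determinations only; this particular User value decodes identically
  added field name to record User: required string, tag 18, default "gamma" (in v2 it sits last) -> affects the rule determinations only; this particular User value decodes identically

decoded: FAILS_AT (addr, R1)


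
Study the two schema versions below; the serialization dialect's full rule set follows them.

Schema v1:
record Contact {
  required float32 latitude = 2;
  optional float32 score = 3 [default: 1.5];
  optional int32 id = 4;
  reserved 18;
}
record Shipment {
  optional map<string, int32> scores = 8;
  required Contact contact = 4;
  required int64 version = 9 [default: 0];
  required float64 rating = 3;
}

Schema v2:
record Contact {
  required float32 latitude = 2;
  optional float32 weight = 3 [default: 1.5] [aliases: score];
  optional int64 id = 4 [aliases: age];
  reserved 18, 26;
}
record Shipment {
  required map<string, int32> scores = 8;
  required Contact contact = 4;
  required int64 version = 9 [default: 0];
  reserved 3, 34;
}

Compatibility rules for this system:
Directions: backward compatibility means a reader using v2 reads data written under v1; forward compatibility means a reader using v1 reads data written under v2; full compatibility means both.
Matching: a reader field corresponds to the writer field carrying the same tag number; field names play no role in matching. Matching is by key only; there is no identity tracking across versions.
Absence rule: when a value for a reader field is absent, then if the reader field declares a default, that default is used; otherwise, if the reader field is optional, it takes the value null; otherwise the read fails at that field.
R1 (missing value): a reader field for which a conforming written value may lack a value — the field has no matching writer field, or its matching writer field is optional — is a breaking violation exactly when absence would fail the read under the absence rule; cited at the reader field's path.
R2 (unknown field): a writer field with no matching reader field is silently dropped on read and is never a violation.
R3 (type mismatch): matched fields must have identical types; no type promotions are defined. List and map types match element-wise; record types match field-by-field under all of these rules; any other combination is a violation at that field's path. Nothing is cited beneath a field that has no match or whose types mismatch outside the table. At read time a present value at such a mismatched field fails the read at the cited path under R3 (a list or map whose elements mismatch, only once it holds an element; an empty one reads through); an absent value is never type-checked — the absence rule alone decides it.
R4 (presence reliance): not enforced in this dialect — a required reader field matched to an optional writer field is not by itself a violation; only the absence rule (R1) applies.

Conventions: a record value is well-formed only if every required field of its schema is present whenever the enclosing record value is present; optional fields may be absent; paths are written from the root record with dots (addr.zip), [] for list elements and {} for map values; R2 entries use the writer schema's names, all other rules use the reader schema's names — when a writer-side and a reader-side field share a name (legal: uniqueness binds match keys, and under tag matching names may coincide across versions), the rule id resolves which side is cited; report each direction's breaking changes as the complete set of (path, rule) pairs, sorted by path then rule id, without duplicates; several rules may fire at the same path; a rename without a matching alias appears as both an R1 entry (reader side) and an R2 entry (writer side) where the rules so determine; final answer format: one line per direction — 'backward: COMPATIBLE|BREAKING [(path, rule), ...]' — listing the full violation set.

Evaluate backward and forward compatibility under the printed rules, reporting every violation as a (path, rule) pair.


backward: BREAKING [(contact.id, R3), (scores, R1)]; forward: BREAKING [(contact.id, R3), (rating, R1)]

the writer's type comes first in each Shipment pair
backward for Shipment (reader v2, writer v1):
  scores: map<string, int32> -> map<string, int32>, writer optional; from scores
  contact: Contact -> Contact, writer required; from contact
  version: int64 -> int64, writer required; from version
  writer field rating has no reader counterpart
  contact.latitude: float32 -> float32, writer required; from contact.latitude
  contact.weight: float32 -> float32, writer optional; from contact.score
  contact.id: int32 -> int64, writer optional; from contact.id
  violation R3 at contact.id
  violation R1 at scores
  => backward: BREAKING (2)
forward for Shipment (reader v1, writer v2):
  scores: map<string, int32> -> map<string, int32>, writer required; from scores
  contact: Contact -> Contact, writer required; from contact
  version: int64 -> int64, writer required; from version
  no writer field matches reader rating
  contact.latitude: float32 -> float32, writer required; from contact.latitude
  contact.score: float32 -> float32, writer optional; from contact.weight
  contact.id: int64 -> int32, writer optional; from contact.id
  violation R3 at contact.id
  violation R1 at rating
  => forward: BREAKING (2)


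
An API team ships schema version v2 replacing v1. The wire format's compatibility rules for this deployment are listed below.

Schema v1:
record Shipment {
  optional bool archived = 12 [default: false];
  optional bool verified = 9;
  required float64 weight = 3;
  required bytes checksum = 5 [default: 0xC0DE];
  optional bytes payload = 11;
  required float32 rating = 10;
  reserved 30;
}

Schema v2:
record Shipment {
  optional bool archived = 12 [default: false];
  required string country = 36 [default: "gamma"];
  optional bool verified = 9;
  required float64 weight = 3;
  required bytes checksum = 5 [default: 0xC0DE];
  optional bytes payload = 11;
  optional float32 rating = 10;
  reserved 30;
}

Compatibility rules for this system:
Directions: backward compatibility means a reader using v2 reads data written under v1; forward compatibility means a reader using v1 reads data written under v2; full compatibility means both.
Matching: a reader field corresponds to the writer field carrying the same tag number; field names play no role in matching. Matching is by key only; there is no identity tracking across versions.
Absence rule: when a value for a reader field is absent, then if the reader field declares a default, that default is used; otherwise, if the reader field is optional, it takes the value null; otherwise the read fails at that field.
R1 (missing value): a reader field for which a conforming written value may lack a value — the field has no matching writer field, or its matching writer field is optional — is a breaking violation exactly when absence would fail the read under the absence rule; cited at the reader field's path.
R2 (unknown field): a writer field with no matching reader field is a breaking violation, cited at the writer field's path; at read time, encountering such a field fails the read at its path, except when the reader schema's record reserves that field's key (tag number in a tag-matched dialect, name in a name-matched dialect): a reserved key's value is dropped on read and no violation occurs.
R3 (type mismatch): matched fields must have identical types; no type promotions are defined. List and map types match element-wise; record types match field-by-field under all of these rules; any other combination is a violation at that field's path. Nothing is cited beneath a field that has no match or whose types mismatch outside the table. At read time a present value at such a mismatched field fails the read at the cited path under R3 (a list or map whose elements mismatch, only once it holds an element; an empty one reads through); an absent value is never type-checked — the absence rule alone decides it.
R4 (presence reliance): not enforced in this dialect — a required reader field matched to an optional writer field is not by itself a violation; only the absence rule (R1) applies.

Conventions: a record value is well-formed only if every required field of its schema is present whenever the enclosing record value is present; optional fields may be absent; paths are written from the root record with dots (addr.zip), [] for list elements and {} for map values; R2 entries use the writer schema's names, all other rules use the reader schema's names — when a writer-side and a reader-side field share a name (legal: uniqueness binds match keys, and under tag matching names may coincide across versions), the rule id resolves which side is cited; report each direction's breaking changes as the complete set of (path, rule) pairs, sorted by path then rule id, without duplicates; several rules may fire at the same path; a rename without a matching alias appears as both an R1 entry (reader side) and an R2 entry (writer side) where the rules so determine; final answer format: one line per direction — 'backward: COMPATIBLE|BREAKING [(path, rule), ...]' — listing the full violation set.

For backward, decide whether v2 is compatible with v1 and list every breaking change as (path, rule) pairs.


arrows below run writer -> reader for Shipment
backward on Shipment — v2 reading data written by v1:
  bool -> bool, writer optional: archived aligns to archived
  country: no writer-side match
  bool -> bool, writer optional: verified aligns to verified
  float64 -> float64, writer required: weight aligns to weight
  bytes -> bytes, writer required: checksum aligns to checksum
  bytes -> bytes, writer optional: payload aligns to payload
  float32 -> float32, writer required: rating aligns to rating
  nothing fires on Shipment: backward is COMPATIBLE
remaining Shipment differences; none change what is asked:
  added field country to record Shipment: required string, tag 36, default "gamma" (in v2 it sits immediately before verified) -> its effect on Shipment is confined to the forward direction, not asked
  field rating in record Shipment: required changed to optional -> its effect on Shipment is confined to the forward direction, not asked

backward: COMPATIBLE []


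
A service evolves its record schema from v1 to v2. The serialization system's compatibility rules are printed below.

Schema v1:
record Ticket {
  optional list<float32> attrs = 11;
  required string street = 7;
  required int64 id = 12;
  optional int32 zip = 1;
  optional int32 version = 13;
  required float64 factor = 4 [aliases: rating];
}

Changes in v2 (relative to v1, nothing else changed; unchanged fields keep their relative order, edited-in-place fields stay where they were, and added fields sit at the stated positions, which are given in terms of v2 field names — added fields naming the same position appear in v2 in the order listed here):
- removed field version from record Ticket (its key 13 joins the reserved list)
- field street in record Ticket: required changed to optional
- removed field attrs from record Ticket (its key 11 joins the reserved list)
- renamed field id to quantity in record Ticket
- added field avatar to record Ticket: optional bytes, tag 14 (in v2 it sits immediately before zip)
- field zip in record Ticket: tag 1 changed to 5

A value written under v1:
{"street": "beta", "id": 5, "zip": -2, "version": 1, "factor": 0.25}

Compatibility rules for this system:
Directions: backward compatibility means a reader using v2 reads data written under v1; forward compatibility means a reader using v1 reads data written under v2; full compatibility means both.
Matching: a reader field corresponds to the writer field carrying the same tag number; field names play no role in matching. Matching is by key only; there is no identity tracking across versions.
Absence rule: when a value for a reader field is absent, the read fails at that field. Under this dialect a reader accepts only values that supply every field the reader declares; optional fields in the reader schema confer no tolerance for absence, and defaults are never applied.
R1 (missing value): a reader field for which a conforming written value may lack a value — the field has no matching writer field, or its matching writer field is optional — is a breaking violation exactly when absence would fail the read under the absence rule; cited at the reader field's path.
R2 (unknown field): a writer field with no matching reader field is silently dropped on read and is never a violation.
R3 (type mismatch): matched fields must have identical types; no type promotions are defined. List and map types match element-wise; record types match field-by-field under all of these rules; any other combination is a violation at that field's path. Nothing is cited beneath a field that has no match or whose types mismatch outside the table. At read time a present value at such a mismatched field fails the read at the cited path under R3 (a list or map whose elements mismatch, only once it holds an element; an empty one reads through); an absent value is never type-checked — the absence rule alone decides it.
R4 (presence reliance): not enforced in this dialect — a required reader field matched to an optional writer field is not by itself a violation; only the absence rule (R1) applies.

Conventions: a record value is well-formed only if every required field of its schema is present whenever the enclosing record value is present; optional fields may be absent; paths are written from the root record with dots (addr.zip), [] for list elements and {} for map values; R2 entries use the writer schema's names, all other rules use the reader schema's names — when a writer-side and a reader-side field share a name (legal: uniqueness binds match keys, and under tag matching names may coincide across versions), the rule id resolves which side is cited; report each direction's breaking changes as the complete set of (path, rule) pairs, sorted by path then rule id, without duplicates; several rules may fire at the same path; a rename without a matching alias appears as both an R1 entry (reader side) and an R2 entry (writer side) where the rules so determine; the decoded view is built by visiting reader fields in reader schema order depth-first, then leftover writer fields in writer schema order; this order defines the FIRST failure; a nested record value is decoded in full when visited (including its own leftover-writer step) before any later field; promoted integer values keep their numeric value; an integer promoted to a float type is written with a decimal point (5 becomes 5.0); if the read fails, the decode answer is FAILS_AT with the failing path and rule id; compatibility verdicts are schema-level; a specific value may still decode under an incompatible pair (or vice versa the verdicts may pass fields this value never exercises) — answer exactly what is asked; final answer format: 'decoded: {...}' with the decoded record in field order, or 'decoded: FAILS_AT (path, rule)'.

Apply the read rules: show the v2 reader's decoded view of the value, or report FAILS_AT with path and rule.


decoded: FAILS_AT (avatar, R1)

in Ticket below, arrows point writer -> reader
decoding the Ticket value with the v2 reader:
  street := "beta"
  quantity := 5 (from writer id)
  read fails at avatar under R1 (no fill)
  => FAILS_AT (avatar, R1)
checking off the Ticket differences that do not matter here:
  removed field version from record Ticket (its key 13 joins the reserved list) -> changes Ticket's schema-level verdicts only — the decode of this value is the same
  field street in record Ticket: required changed to optional -> changes Ticket's schema-level verdicts only — the decode of this value is the same
  renamed field id to quantity in record Ticket -> no rule fires on it and the decoded Ticket view is identical with or without it
  field zip in record Ticket: tag 1 changed to 5 -> no rule fires on it and the decoded Ticket view is identical with or without it


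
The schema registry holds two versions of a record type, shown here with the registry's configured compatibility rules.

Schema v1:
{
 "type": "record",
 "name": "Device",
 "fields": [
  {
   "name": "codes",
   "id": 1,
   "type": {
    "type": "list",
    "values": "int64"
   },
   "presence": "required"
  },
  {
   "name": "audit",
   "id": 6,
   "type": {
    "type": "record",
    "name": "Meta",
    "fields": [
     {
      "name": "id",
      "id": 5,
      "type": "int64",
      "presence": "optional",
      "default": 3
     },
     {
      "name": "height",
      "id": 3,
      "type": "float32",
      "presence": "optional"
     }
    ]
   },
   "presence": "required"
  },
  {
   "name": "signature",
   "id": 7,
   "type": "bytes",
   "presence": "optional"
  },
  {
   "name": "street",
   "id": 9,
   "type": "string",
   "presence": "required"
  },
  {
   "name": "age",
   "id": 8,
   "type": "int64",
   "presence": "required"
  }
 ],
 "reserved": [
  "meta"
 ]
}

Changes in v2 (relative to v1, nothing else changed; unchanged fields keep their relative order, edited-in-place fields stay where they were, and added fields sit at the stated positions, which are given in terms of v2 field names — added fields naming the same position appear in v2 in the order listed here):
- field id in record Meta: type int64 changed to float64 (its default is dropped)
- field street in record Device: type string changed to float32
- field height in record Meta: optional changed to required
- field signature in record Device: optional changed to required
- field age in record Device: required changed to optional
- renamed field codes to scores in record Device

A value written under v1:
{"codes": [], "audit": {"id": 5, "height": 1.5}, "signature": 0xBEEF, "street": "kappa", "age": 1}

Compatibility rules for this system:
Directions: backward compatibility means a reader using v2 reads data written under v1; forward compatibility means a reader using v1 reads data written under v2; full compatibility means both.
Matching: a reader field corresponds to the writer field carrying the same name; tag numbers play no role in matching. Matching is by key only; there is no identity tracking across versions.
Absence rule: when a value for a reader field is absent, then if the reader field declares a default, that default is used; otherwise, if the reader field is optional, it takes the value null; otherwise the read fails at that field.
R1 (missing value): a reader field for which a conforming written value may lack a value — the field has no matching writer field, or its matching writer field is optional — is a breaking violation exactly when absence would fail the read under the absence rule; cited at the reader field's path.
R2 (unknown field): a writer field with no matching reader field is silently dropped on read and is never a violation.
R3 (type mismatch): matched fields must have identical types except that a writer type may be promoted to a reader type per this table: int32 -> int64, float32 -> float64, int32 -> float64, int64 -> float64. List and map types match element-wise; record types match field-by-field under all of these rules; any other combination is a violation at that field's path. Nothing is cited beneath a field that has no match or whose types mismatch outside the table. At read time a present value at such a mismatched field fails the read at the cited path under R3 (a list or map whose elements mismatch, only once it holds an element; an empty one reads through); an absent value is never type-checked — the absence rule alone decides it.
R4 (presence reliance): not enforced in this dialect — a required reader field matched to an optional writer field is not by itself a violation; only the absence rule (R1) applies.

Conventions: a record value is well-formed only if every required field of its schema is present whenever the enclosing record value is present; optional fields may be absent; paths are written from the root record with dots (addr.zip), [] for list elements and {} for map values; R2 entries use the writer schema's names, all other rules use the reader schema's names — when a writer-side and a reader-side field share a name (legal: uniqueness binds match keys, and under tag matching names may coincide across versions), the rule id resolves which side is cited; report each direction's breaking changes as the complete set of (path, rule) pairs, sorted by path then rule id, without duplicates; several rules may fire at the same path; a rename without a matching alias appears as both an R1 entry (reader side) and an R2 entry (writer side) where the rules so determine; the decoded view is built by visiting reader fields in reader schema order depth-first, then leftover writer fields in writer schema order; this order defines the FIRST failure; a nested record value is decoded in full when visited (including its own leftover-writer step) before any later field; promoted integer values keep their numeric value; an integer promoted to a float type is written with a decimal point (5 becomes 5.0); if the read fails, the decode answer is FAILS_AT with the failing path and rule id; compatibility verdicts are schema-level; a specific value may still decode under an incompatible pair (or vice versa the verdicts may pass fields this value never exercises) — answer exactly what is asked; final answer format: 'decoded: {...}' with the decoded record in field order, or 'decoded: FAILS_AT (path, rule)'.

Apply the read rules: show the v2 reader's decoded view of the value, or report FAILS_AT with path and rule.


the writer's type comes first in each Device pair
decode walk for Device under reader schema v2:
  read fails at scores under R1 (no fill)
  => FAILS_AT (scores, R1)
the other Device changes do not affect what is asked:
  field id in record Meta: type int64 changed to float64 (its default is dropped) -> a verdict-level change on Device — the shown value reads the same
  field street in record Device: type string changed to float32 -> a verdict-level change on Device — the shown value reads the same
  field height in record Meta: optional changed to required -> a verdict-level change on Device — the shown value reads the same
  field signature in record Device: optional changed to required -> a verdict-level change on Device — the shown value reads the same
  field age in record Device: required changed to optional -> a verdict-level change on Device — the shown value reads the same

decoded: FAILS_AT (scores, R1)


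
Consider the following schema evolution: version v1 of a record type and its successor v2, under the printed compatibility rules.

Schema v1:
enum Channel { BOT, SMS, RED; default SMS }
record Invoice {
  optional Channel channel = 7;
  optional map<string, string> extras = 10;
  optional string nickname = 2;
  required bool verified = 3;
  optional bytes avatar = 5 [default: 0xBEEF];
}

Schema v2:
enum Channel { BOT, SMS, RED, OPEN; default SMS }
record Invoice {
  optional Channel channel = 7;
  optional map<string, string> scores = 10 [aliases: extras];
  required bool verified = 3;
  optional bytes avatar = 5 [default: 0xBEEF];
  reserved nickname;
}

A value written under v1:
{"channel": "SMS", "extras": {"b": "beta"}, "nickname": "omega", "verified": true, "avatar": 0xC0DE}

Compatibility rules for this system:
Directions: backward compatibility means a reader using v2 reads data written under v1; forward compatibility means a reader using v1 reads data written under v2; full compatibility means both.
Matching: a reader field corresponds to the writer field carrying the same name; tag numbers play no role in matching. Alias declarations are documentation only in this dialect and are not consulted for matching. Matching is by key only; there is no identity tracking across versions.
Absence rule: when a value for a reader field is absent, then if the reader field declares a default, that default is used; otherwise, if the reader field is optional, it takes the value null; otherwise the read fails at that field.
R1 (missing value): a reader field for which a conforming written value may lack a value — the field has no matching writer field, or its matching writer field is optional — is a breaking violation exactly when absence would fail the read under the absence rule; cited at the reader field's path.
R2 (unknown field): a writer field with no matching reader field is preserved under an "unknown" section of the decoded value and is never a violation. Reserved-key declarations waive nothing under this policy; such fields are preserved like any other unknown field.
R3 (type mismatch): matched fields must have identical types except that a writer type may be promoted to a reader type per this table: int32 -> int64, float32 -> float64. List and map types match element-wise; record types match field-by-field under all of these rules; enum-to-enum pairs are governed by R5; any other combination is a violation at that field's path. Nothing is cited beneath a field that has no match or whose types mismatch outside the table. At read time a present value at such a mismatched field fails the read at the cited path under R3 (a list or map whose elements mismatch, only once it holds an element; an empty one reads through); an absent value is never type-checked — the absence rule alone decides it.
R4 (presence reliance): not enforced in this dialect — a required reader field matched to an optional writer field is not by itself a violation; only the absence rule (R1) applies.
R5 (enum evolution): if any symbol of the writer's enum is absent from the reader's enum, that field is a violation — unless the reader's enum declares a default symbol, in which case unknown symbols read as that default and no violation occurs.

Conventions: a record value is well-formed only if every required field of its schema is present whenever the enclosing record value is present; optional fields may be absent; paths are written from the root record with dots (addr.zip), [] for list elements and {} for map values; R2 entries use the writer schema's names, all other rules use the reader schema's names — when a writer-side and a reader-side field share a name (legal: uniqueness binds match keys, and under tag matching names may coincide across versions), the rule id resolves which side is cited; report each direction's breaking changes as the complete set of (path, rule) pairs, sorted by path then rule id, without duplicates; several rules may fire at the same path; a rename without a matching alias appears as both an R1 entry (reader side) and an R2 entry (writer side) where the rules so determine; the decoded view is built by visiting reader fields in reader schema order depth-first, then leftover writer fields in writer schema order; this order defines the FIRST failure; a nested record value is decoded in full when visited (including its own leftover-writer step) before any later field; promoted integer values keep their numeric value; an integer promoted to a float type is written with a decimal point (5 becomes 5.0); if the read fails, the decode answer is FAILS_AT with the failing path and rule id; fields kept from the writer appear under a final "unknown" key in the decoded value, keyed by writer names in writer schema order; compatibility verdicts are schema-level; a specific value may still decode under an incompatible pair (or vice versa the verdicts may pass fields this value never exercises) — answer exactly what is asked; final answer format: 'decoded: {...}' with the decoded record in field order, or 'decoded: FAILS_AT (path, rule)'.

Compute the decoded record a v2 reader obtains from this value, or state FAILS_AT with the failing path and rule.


decoded: {"channel": "SMS", "scores": null, "verified": true, "avatar": 0xC0DE, "unknown": {"extras": {"b": "beta"}, "nickname": "omega"}}

the writer's type comes first in each Invoice pair
decode (reader v2):
  channel := "SMS"
  scores := null (missing; optional => null)
  verified := true
  avatar := 0xC0DE
  writer extras: kept under "unknown"
  writer nickname: kept under "unknown"
  => decoded: {"channel": "SMS", "scores": null, "verified": true, "avatar": 0xC0DE, "unknown": {"extras": {"b": "beta"}, "nickname": "omega"}}
ruling out the remaining Invoice differences:
  enum Channel (field channel in record Invoice): symbol OPEN added -> inert under this dialect — no rule fires on Invoice and the result does not move
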